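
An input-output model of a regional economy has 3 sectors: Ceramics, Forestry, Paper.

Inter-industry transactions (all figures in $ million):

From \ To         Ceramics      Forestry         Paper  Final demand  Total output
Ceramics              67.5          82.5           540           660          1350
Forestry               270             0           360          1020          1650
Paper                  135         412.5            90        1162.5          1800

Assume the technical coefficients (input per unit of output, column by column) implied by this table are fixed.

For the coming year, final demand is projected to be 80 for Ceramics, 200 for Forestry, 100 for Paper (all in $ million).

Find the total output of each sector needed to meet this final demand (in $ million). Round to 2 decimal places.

x_1 = 159.47, x_2 = 270.54, x_3 = 193.25

Technical coefficients a_ij = z_ij / X_j:
  a_11 = 67.5/1350 = 0.05, a_21 = 270/1350 = 0.20, a_31 = 135/1350 = 0.10
  a_12 = 82.5/1650 = 0.05, a_22 = 0/1650 = 0.00, a_32 = 412.5/1650 = 0.25
  a_13 = 540/1800 = 0.30, a_23 = 360/1800 = 0.20, a_33 = 90/1800 = 0.05
I − A =
  [   0.95    -0.05    -0.30]
  [  -0.20     1.00    -0.20]
  [  -0.10    -0.25     0.95]
Cofactors of I−A, C_ij = (−1)^(i+j)·(minor ij) (rows/columns in the sector order above):
  C_11 = (1.00)(0.95) − (-0.20)(-0.25) = 0.9000
  C_12 = −[(-0.20)(0.95) − (-0.20)(-0.10)] = 0.2100
  C_13 = (-0.20)(-0.25) − (1.00)(-0.10) = 0.1500
  C_21 = −[(-0.05)(0.95) − (-0.30)(-0.25)] = 0.1225
  C_22 = (0.95)(0.95) − (-0.30)(-0.10) = 0.8725
  C_23 = −[(0.95)(-0.25) − (-0.05)(-0.10)] = 0.2425
  C_31 = (-0.05)(-0.20) − (-0.30)(1.00) = 0.3100
  C_32 = −[(0.95)(-0.20) − (-0.30)(-0.20)] = 0.2500
  C_33 = (0.95)(1.00) − (-0.05)(-0.20) = 0.9400
det(I−A) = Σ_j (I−A)_1j·C_1j = (0.95)(0.9000) + (-0.05)(0.2100) + (-0.30)(0.1500) = 0.7995
adj(I−A) = Cᵀ =
  [ 0.9000   0.1225   0.3100]
  [ 0.2100   0.8725   0.2500]
  [ 0.1500   0.2425   0.9400]
(I − A)⁻¹ = adj(I−A) / det(I−A) ≈
  [   1.1257     0.1532     0.3877]
  [   0.2627     1.0913     0.3127]
  [   0.1876     0.3033     1.1757]
x = (I − A)⁻¹ d = adj(I−A)·d / det(I−A), with det(I−A) = 0.7995:
  x_1 = (0.9000·80 + 0.1225·200 + 0.3100·100) / 0.7995 = 127.50 / 0.7995 ≈ 159.47
  x_2 = (0.2100·80 + 0.8725·200 + 0.2500·100) / 0.7995 = 216.30 / 0.7995 ≈ 270.54
  x_3 = (0.1500·80 + 0.2425·200 + 0.9400·100) / 0.7995 = 154.50 / 0.7995 ≈ 193.25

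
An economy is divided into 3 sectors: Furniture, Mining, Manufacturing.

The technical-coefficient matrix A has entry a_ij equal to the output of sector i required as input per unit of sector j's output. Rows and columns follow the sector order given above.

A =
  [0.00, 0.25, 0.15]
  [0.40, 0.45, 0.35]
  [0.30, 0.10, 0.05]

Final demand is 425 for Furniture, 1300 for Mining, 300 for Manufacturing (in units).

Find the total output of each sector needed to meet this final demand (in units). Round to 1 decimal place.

I − A =
  [   1.00    -0.25    -0.15]
  [  -0.40     0.55    -0.35]
  [  -0.30    -0.10     0.95]
Cofactors of I−A, C_ij = (−1)^(i+j)·(minor ij) (rows/columns in the sector order above):
  C_11 = (0.55)(0.95) − (-0.35)(-0.10) = 0.4875
  C_12 = −[(-0.40)(0.95) − (-0.35)(-0.30)] = 0.4850
  C_13 = (-0.40)(-0.10) − (0.55)(-0.30) = 0.2050
  C_21 = −[(-0.25)(0.95) − (-0.15)(-0.10)] = 0.2525
  C_22 = (1.00)(0.95) − (-0.15)(-0.30) = 0.9050
  C_23 = −[(1.00)(-0.10) − (-0.25)(-0.30)] = 0.1750
  C_31 = (-0.25)(-0.35) − (-0.15)(0.55) = 0.1700
  C_32 = −[(1.00)(-0.35) − (-0.15)(-0.40)] = 0.4100
  C_33 = (1.00)(0.55) − (-0.25)(-0.40) = 0.4500
det(I−A) = Σ_j (I−A)_1j·C_1j = (1.00)(0.4875) + (-0.25)(0.4850) + (-0.15)(0.2050) = 0.3355
adj(I−A) = Cᵀ =
  [ 0.4875   0.2525   0.1700]
  [ 0.4850   0.9050   0.4100]
  [ 0.2050   0.1750   0.4500]
(I − A)⁻¹ = adj(I−A) / det(I−A) ≈
  [   1.4531     0.7526     0.5067]
  [   1.4456     2.6975     1.2221]
  [   0.6110     0.5216     1.3413]
x = (I − A)⁻¹ d = adj(I−A)·d / det(I−A), with det(I−A) = 0.3355:
  x_1 = (0.4875·425 + 0.2525·1300 + 0.1700·300) / 0.3355 = 586.4375 / 0.3355 ≈ 1748.0
  x_2 = (0.4850·425 + 0.9050·1300 + 0.4100·300) / 0.3355 = 1505.625 / 0.3355 ≈ 4487.7
  x_3 = (0.2050·425 + 0.1750·1300 + 0.4500·300) / 0.3355 = 449.625 / 0.3355 ≈ 1340.2

x_1 = 1748.0, x_2 = 4487.7, x_3 = 1340.2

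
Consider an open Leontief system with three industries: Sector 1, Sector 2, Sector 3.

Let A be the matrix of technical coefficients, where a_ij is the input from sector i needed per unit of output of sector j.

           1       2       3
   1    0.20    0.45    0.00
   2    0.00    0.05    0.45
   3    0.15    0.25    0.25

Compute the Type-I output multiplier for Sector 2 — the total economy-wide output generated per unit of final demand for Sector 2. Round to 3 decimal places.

m_2 = 2.680

I − A =
  [   0.80    -0.45     0.00]
  [   0.00     0.95    -0.45]
  [  -0.15    -0.25     0.75]
Cofactors of I−A, C_ij = (−1)^(i+j)·(minor ij) (rows/columns in the sector order above):
  C_11 = (0.95)(0.75) − (-0.45)(-0.25) = 0.6000
  C_12 = −[(0.00)(0.75) − (-0.45)(-0.15)] = 0.0675
  C_13 = (0.00)(-0.25) − (0.95)(-0.15) = 0.1425
  C_21 = −[(-0.45)(0.75) − (0.00)(-0.25)] = 0.3375
  C_22 = (0.80)(0.75) − (0.00)(-0.15) = 0.6000
  C_23 = −[(0.80)(-0.25) − (-0.45)(-0.15)] = 0.2675
  C_31 = (-0.45)(-0.45) − (0.00)(0.95) = 0.2025
  C_32 = −[(0.80)(-0.45) − (0.00)(0.00)] = 0.3600
  C_33 = (0.80)(0.95) − (-0.45)(0.00) = 0.7600
det(I−A) = Σ_j (I−A)_1j·C_1j = (0.80)(0.6000) + (-0.45)(0.0675) + (0.00)(0.1425) = 0.449625
adj(I−A) = Cᵀ =
  [ 0.6000   0.3375   0.2025]
  [ 0.0675   0.6000   0.3600]
  [ 0.1425   0.2675   0.7600]
(I − A)⁻¹ = adj(I−A) / det(I−A) ≈
  [   1.3344     0.7506     0.4504]
  [   0.1501     1.3344     0.8007]
  [   0.3169     0.5949     1.6903]
The output multiplier for sector j is the column-j sum of the Leontief inverse (I − A)⁻¹ = adj(I−A) / det(I−A).
Column 2 of adj(I−A): (0.3375, 0.6000, 0.2675); det(I−A) = 0.449625.
m_2 = (0.3375 + 0.6000 + 0.2675) / 0.449625 = 1.205 / 0.449625 ≈ 2.680.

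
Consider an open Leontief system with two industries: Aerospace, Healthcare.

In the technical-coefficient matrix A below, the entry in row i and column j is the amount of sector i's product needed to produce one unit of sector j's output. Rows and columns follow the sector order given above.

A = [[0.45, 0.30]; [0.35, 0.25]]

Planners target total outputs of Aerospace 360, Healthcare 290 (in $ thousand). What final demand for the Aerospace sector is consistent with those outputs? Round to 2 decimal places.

d_A = 111.00

I − A =
  [   0.55    -0.30]
  [  -0.35     0.75]
d = (I − A) x:
  d_A = (+0.55)·360 + (-0.30)·290 = 111.00
  d_H = (-0.35)·360 + (+0.75)·290 = 91.50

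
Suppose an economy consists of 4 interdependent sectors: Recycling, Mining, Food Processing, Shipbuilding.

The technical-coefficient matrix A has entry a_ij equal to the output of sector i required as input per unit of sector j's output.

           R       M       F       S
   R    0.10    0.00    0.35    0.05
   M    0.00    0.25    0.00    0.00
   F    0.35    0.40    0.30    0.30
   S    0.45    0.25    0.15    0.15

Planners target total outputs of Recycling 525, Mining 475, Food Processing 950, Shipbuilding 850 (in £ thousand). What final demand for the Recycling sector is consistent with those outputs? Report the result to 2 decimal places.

d_R = 97.50

I − A =
  [   0.90     0.00    -0.35    -0.05]
  [   0.00     0.75     0.00     0.00]
  [  -0.35    -0.40     0.70    -0.30]
  [  -0.45    -0.25    -0.15     0.85]
d = (I − A) x:
  d_R = (+0.90)·525 + (+0.00)·475 + (-0.35)·950 + (-0.05)·850 = 97.50
  d_M = (+0.00)·525 + (+0.75)·475 + (+0.00)·950 + (+0.00)·850 = 356.25
  d_F = (-0.35)·525 + (-0.40)·475 + (+0.70)·950 + (-0.30)·850 = 36.25
  d_S = (-0.45)·525 + (-0.25)·475 + (-0.15)·950 + (+0.85)·850 = 225.00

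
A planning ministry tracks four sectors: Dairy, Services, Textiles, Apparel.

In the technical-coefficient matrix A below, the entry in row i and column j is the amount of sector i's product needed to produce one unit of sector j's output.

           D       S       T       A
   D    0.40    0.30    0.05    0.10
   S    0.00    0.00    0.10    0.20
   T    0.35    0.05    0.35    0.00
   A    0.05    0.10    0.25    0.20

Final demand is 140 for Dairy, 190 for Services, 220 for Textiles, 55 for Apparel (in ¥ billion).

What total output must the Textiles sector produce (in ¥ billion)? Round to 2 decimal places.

I − A =
  [   0.60    -0.30    -0.05    -0.10]
  [   0.00     1.00    -0.10    -0.20]
  [  -0.35    -0.05     0.65     0.00]
  [  -0.05    -0.10    -0.25     0.80]
Compute the cofactors C_ij = (−1)^(i+j)·(3×3 minor ij) of I−A; the adjugate is their transpose:
adj(I−A) = Cᵀ =
  [ 0.500500   0.165750   0.104000   0.104000]
  [ 0.052000   0.286000   0.078000   0.078000]
  [ 0.273500   0.111250   0.460000   0.062000]
  [ 0.123250   0.080875   0.160000   0.359000]
det(I−A) = Σ_j (I−A)_1j·C_1j = (0.60)(0.500500) + (-0.30)(0.052000) + (-0.05)(0.273500) + (-0.10)(0.123250) = 0.2587
(I − A)⁻¹ = adj(I−A) / det(I−A) ≈
  [   1.9347     0.6407     0.4020     0.4020]
  [   0.2010     1.1055     0.3015     0.3015]
  [   1.0572     0.4300     1.7781     0.2397]
  [   0.4764     0.3126     0.6185     1.3877]
x = (I − A)⁻¹ d = adj(I−A)·d / det(I−A), with det(I−A) = 0.2587:
  x_D = (0.500500·140 + 0.165750·190 + 0.104000·220 + 0.104000·55) / 0.2587 = 130.1625 / 0.2587 ≈ 503.14
  x_S = (0.052000·140 + 0.286000·190 + 0.078000·220 + 0.078000·55) / 0.2587 = 83.07 / 0.2587 ≈ 321.11
  x_T = (0.273500·140 + 0.111250·190 + 0.460000·220 + 0.062000·55) / 0.2587 = 164.0375 / 0.2587 ≈ 634.08
  x_A = (0.123250·140 + 0.080875·190 + 0.160000·220 + 0.359000·55) / 0.2587 = 87.56625 / 0.2587 ≈ 338.49

x_T = 634.08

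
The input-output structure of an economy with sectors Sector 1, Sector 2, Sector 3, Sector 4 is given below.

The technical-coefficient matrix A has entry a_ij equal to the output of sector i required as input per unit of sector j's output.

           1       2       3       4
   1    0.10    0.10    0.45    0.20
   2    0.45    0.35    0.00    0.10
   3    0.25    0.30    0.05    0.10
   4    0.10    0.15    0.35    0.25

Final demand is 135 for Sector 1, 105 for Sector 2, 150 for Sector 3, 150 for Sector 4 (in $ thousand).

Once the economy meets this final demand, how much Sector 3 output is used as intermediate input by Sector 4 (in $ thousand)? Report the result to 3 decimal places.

z_34 = 79.150

I − A =
  [   0.90    -0.10    -0.45    -0.20]
  [  -0.45     0.65     0.00    -0.10]
  [  -0.25    -0.30     0.95    -0.10]
  [  -0.10    -0.15    -0.35     0.75]
Compute the cofactors C_ij = (−1)^(i+j)·(3×3 minor ij) of I−A; the adjugate is their transpose:
adj(I−A) = Cᵀ =
  [ 0.415625   0.225250   0.261625   0.175750]
  [ 0.323125   0.484375   0.219375   0.180000]
  [ 0.235625   0.237250   0.364000   0.143000]
  [ 0.230000   0.237625   0.248625   0.379125]
det(I−A) = Σ_j (I−A)_1j·C_1j = (0.90)(0.415625) + (-0.10)(0.323125) + (-0.45)(0.235625) + (-0.20)(0.230000) = 0.18971875
(I − A)⁻¹ = adj(I−A) / det(I−A) ≈
  [   2.1907     1.1873     1.3790     0.9264]
  [   1.7032     2.5531     1.1563     0.9488]
  [   1.2420     1.2505     1.9186     0.7537]
  [   1.2123     1.2525     1.3105     1.9984]
First solve x = (I − A)⁻¹ d = adj(I−A)·d / det(I−A); in particular x_4 = (0.230000·135 + 0.237625·105 + 0.248625·150 + 0.379125·150) / 0.18971875 = 150.163125 / 0.18971875 ≈ 791.50387.
Intermediate flow from 3 to 4: z_34 = a_34 · x_4 = 0.10 × 150.163125 / 0.18971875 = 15.0163125 / 0.18971875 ≈ 79.150.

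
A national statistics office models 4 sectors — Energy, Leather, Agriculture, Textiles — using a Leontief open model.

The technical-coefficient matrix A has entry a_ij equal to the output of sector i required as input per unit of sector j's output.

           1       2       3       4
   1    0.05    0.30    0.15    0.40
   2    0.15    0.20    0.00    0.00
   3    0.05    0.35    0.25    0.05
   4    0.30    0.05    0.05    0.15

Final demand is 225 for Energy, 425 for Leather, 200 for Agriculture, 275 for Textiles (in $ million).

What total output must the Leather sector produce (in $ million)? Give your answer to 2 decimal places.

I − A =
  [   0.95    -0.30    -0.15    -0.40]
  [  -0.15     0.80     0.00     0.00]
  [  -0.05    -0.35     0.75    -0.05]
  [  -0.30    -0.05    -0.05     0.85]
Compute the cofactors C_ij = (−1)^(i+j)·(3×3 minor ij) of I−A; the adjugate is their transpose:
adj(I−A) = Cᵀ =
  [ 0.508000   0.257500   0.118000   0.246000]
  [ 0.095250   0.503625   0.022125   0.046125]
  [ 0.091000   0.261250   0.508750   0.072750]
  [ 0.190250   0.135875   0.072875   0.522375]
det(I−A) = Σ_j (I−A)_1j·C_1j = (0.95)(0.508000) + (-0.30)(0.095250) + (-0.15)(0.091000) + (-0.40)(0.190250) = 0.364275
(I − A)⁻¹ = adj(I−A) / det(I−A) ≈
  [   1.3946     0.7069     0.3239     0.6753]
  [   0.2615     1.3825     0.0607     0.1266]
  [   0.2498     0.7172     1.3966     0.1997]
  [   0.5223     0.3730     0.2001     1.4340]
x = (I − A)⁻¹ d = adj(I−A)·d / det(I−A), with det(I−A) = 0.364275:
  x_1 = (0.508000·225 + 0.257500·425 + 0.118000·200 + 0.246000·275) / 0.364275 = 314.9875 / 0.364275 ≈ 864.70
  x_2 = (0.095250·225 + 0.503625·425 + 0.022125·200 + 0.046125·275) / 0.364275 = 252.58125 / 0.364275 ≈ 693.38
  x_3 = (0.091000·225 + 0.261250·425 + 0.508750·200 + 0.072750·275) / 0.364275 = 253.2625 / 0.364275 ≈ 695.25
  x_4 = (0.190250·225 + 0.135875·425 + 0.072875·200 + 0.522375·275) / 0.364275 = 258.78125 / 0.364275 ≈ 710.40

x_2 = 693.38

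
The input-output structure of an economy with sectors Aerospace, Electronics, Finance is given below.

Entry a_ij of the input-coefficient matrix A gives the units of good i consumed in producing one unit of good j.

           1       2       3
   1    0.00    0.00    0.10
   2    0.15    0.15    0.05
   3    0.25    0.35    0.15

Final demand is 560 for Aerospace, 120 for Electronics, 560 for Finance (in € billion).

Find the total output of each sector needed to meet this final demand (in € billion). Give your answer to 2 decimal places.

x_1 = 658.22, x_2 = 315.11, x_3 = 982.17

I − A =
  [   1.00     0.00    -0.10]
  [  -0.15     0.85    -0.05]
  [  -0.25    -0.35     0.85]
Cofactors of I−A, C_ij = (−1)^(i+j)·(minor ij) (rows/columns in the sector order above):
  C_11 = (0.85)(0.85) − (-0.05)(-0.35) = 0.7050
  C_12 = −[(-0.15)(0.85) − (-0.05)(-0.25)] = 0.1400
  C_13 = (-0.15)(-0.35) − (0.85)(-0.25) = 0.2650
  C_21 = −[(0.00)(0.85) − (-0.10)(-0.35)] = 0.0350
  C_22 = (1.00)(0.85) − (-0.10)(-0.25) = 0.8250
  C_23 = −[(1.00)(-0.35) − (0.00)(-0.25)] = 0.3500
  C_31 = (0.00)(-0.05) − (-0.10)(0.85) = 0.0850
  C_32 = −[(1.00)(-0.05) − (-0.10)(-0.15)] = 0.0650
  C_33 = (1.00)(0.85) − (0.00)(-0.15) = 0.8500
det(I−A) = Σ_j (I−A)_1j·C_1j = (1.00)(0.7050) + (0.00)(0.1400) + (-0.10)(0.2650) = 0.6785
adj(I−A) = Cᵀ =
  [ 0.7050   0.0350   0.0850]
  [ 0.1400   0.8250   0.0650]
  [ 0.2650   0.3500   0.8500]
(I − A)⁻¹ = adj(I−A) / det(I−A) ≈
  [   1.0391     0.0516     0.1253]
  [   0.2063     1.2159     0.0958]
  [   0.3906     0.5158     1.2528]
x = (I − A)⁻¹ d = adj(I−A)·d / det(I−A), with det(I−A) = 0.6785:
  x_1 = (0.7050·560 + 0.0350·120 + 0.0850·560) / 0.6785 = 446.60 / 0.6785 ≈ 658.22
  x_2 = (0.1400·560 + 0.8250·120 + 0.0650·560) / 0.6785 = 213.80 / 0.6785 ≈ 315.11
  x_3 = (0.2650·560 + 0.3500·120 + 0.8500·560) / 0.6785 = 666.40 / 0.6785 ≈ 982.17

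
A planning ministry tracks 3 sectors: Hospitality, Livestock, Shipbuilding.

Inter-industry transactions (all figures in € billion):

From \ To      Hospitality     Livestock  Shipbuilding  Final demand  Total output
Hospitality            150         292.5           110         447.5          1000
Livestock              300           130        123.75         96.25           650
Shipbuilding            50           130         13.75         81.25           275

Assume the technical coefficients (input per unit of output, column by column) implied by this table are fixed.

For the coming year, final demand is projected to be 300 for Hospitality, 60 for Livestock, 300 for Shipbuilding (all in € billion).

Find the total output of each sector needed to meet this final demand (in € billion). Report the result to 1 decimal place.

x_H = 992.5, x_L = 742.1, x_S = 524.3

Technical coefficients a_ij = z_ij / X_j:
  a_HH = 150/1000 = 0.15, a_LH = 300/1000 = 0.30, a_SH = 50/1000 = 0.05
  a_HL = 292.5/650 = 0.45, a_LL = 130/650 = 0.20, a_SL = 130/650 = 0.20
  a_HS = 110/275 = 0.40, a_LS = 123.75/275 = 0.45, a_SS = 13.75/275 = 0.05
I − A =
  [   0.85    -0.45    -0.40]
  [  -0.30     0.80    -0.45]
  [  -0.05    -0.20     0.95]
Cofactors of I−A, C_ij = (−1)^(i+j)·(minor ij) (rows/columns in the sector order above):
  C_11 = (0.80)(0.95) − (-0.45)(-0.20) = 0.6700
  C_12 = −[(-0.30)(0.95) − (-0.45)(-0.05)] = 0.3075
  C_13 = (-0.30)(-0.20) − (0.80)(-0.05) = 0.1000
  C_21 = −[(-0.45)(0.95) − (-0.40)(-0.20)] = 0.5075
  C_22 = (0.85)(0.95) − (-0.40)(-0.05) = 0.7875
  C_23 = −[(0.85)(-0.20) − (-0.45)(-0.05)] = 0.1925
  C_31 = (-0.45)(-0.45) − (-0.40)(0.80) = 0.5225
  C_32 = −[(0.85)(-0.45) − (-0.40)(-0.30)] = 0.5025
  C_33 = (0.85)(0.80) − (-0.45)(-0.30) = 0.5450
det(I−A) = Σ_j (I−A)_1j·C_1j = (0.85)(0.6700) + (-0.45)(0.3075) + (-0.40)(0.1000) = 0.391125
adj(I−A) = Cᵀ =
  [ 0.6700   0.5075   0.5225]
  [ 0.3075   0.7875   0.5025]
  [ 0.1000   0.1925   0.5450]
(I − A)⁻¹ = adj(I−A) / det(I−A) ≈
  [   1.7130     1.2975     1.3359]
  [   0.7862     2.0134     1.2848]
  [   0.2557     0.4922     1.3934]
x = (I − A)⁻¹ d = adj(I−A)·d / det(I−A), with det(I−A) = 0.391125:
  x_H = (0.6700·300 + 0.5075·60 + 0.5225·300) / 0.391125 = 388.20 / 0.391125 ≈ 992.5
  x_L = (0.3075·300 + 0.7875·60 + 0.5025·300) / 0.391125 = 290.25 / 0.391125 ≈ 742.1
  x_S = (0.1000·300 + 0.1925·60 + 0.5450·300) / 0.391125 = 205.05 / 0.391125 ≈ 524.3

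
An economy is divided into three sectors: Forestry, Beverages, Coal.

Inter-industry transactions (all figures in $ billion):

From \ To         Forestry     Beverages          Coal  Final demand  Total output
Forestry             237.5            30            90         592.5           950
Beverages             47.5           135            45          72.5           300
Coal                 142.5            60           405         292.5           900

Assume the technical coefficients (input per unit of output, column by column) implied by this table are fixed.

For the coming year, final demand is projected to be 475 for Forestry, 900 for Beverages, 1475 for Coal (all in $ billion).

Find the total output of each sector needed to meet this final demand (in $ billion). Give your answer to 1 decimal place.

Technical coefficients a_ij = z_ij / X_j:
  a_11 = 237.5/950 = 0.25, a_21 = 47.5/950 = 0.05, a_31 = 142.5/950 = 0.15
  a_12 = 30/300 = 0.10, a_22 = 135/300 = 0.45, a_32 = 60/300 = 0.20
  a_13 = 90/900 = 0.10, a_23 = 45/900 = 0.05, a_33 = 405/900 = 0.45
I − A =
  [   0.75    -0.10    -0.10]
  [  -0.05     0.55    -0.05]
  [  -0.15    -0.20     0.55]
Cofactors of I−A, C_ij = (−1)^(i+j)·(minor ij) (rows/columns in the sector order above):
  C_11 = (0.55)(0.55) − (-0.05)(-0.20) = 0.2925
  C_12 = −[(-0.05)(0.55) − (-0.05)(-0.15)] = 0.0350
  C_13 = (-0.05)(-0.20) − (0.55)(-0.15) = 0.0925
  C_21 = −[(-0.10)(0.55) − (-0.10)(-0.20)] = 0.0750
  C_22 = (0.75)(0.55) − (-0.10)(-0.15) = 0.3975
  C_23 = −[(0.75)(-0.20) − (-0.10)(-0.15)] = 0.1650
  C_31 = (-0.10)(-0.05) − (-0.10)(0.55) = 0.0600
  C_32 = −[(0.75)(-0.05) − (-0.10)(-0.05)] = 0.0425
  C_33 = (0.75)(0.55) − (-0.10)(-0.05) = 0.4075
det(I−A) = Σ_j (I−A)_1j·C_1j = (0.75)(0.2925) + (-0.10)(0.0350) + (-0.10)(0.0925) = 0.206625
adj(I−A) = Cᵀ =
  [ 0.2925   0.0750   0.0600]
  [ 0.0350   0.3975   0.0425]
  [ 0.0925   0.1650   0.4075]
(I − A)⁻¹ = adj(I−A) / det(I−A) ≈
  [   1.4156     0.3630     0.2904]
  [   0.1694     1.9238     0.2057]
  [   0.4477     0.7985     1.9722]
x = (I − A)⁻¹ d = adj(I−A)·d / det(I−A), with det(I−A) = 0.206625:
  x_1 = (0.2925·475 + 0.0750·900 + 0.0600·1475) / 0.206625 = 294.9375 / 0.206625 ≈ 1427.4
  x_2 = (0.0350·475 + 0.3975·900 + 0.0425·1475) / 0.206625 = 437.0625 / 0.206625 ≈ 2115.2
  x_3 = (0.0925·475 + 0.1650·900 + 0.4075·1475) / 0.206625 = 793.50 / 0.206625 ≈ 3840.3

x_1 = 1427.4, x_2 = 2115.2, x_3 = 3840.3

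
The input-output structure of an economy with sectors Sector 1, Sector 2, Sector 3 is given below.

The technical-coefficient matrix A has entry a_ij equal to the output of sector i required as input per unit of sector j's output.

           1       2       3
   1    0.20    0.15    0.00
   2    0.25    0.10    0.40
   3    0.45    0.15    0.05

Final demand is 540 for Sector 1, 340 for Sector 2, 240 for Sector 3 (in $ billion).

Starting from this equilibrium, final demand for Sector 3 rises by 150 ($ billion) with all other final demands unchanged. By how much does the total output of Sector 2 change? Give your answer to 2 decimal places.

Δx_2 = 83.71

I − A =
  [   0.80    -0.15     0.00]
  [  -0.25     0.90    -0.40]
  [  -0.45    -0.15     0.95]
Cofactors of I−A, C_ij = (−1)^(i+j)·(minor ij) (rows/columns in the sector order above):
  C_11 = (0.90)(0.95) − (-0.40)(-0.15) = 0.7950
  C_12 = −[(-0.25)(0.95) − (-0.40)(-0.45)] = 0.4175
  C_13 = (-0.25)(-0.15) − (0.90)(-0.45) = 0.4425
  C_21 = −[(-0.15)(0.95) − (0.00)(-0.15)] = 0.1425
  C_22 = (0.80)(0.95) − (0.00)(-0.45) = 0.7600
  C_23 = −[(0.80)(-0.15) − (-0.15)(-0.45)] = 0.1875
  C_31 = (-0.15)(-0.40) − (0.00)(0.90) = 0.0600
  C_32 = −[(0.80)(-0.40) − (0.00)(-0.25)] = 0.3200
  C_33 = (0.80)(0.90) − (-0.15)(-0.25) = 0.6825
det(I−A) = Σ_j (I−A)_1j·C_1j = (0.80)(0.7950) + (-0.15)(0.4175) + (0.00)(0.4425) = 0.573375
adj(I−A) = Cᵀ =
  [ 0.7950   0.1425   0.0600]
  [ 0.4175   0.7600   0.3200]
  [ 0.4425   0.1875   0.6825]
(I − A)⁻¹ = adj(I−A) / det(I−A) ≈
  [   1.3865     0.2485     0.1046]
  [   0.7281     1.3255     0.5581]
  [   0.7717     0.3270     1.1903]
Δx = (I − A)⁻¹ Δd with Δd having +150 in the Sector 3 component and 0 elsewhere.
So Δx_2 = L_23 · (+150), where L_23 = adj(I−A)_23 / det(I−A) = 0.3200 / 0.573375.
Δx_2 = 0.3200 × (+150) / 0.573375 = 48.00 / 0.573375 ≈ 83.71.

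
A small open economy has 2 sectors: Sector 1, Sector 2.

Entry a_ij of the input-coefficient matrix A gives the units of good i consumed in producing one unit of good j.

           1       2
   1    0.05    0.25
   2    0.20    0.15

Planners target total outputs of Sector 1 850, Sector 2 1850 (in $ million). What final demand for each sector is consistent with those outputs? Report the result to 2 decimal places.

d_1 = 345.00, d_2 = 1402.50

I − A =
  [   0.95    -0.25]
  [  -0.20     0.85]
d = (I − A) x:
  d_1 = (+0.95)·850 + (-0.25)·1850 = 345.00
  d_2 = (-0.20)·850 + (+0.85)·1850 = 1402.50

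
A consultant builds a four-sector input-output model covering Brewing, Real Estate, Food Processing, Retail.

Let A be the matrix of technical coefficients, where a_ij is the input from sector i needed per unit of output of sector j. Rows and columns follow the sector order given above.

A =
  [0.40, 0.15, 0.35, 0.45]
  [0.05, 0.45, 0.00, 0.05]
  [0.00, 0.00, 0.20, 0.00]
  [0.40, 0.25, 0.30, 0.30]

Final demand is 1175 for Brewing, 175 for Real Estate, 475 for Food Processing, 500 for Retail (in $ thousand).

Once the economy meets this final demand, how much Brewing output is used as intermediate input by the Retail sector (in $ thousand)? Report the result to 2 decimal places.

I − A =
  [   0.60    -0.15    -0.35    -0.45]
  [  -0.05     0.55     0.00    -0.05]
  [   0.00     0.00     0.80     0.00]
  [  -0.40    -0.25    -0.30     0.70]
Compute the cofactors C_ij = (−1)^(i+j)·(3×3 minor ij) of I−A; the adjugate is their transpose:
adj(I−A) = Cᵀ =
  [ 0.298000   0.174000   0.206875   0.204000]
  [ 0.044000   0.192000   0.035000   0.042000]
  [ 0.000000   0.000000   0.110625   0.000000]
  [ 0.186000   0.168000   0.178125   0.258000]
det(I−A) = Σ_j (I−A)_1j·C_1j = (0.60)(0.298000) + (-0.15)(0.044000) + (-0.35)(0.000000) + (-0.45)(0.186000) = 0.0885
(I − A)⁻¹ = adj(I−A) / det(I−A) ≈
  [   3.3672     1.9661     2.3376     2.3051]
  [   0.4972     2.1695     0.3955     0.4746]
  [   0.0000     0.0000     1.2500     0.0000]
  [   2.1017     1.8983     2.0127     2.9153]
First solve x = (I − A)⁻¹ d = adj(I−A)·d / det(I−A); in particular x_4 = (0.186000·1175 + 0.168000·175 + 0.178125·475 + 0.258000·500) / 0.0885 = 461.559375 / 0.0885 ≈ 5215.3602.
Intermediate flow from 1 to 4: z_14 = a_14 · x_4 = 0.45 × 461.559375 / 0.0885 = 207.70171875 / 0.0885 ≈ 2346.91.

z_14 = 2346.91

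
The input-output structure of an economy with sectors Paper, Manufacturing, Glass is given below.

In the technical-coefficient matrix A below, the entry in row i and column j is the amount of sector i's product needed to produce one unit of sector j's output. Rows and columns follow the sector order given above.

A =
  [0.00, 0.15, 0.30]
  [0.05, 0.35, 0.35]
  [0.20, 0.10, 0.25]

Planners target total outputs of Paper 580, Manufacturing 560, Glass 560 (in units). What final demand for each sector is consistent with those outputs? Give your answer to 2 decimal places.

I − A =
  [   1.00    -0.15    -0.30]
  [  -0.05     0.65    -0.35]
  [  -0.20    -0.10     0.75]
d = (I − A) x:
  d_1 = (+1.00)·580 + (-0.15)·560 + (-0.30)·560 = 328.00
  d_2 = (-0.05)·580 + (+0.65)·560 + (-0.35)·560 = 139.00
  d_3 = (-0.20)·580 + (-0.10)·560 + (+0.75)·560 = 248.00

d_1 = 328.00, d_2 = 139.00, d_3 = 248.00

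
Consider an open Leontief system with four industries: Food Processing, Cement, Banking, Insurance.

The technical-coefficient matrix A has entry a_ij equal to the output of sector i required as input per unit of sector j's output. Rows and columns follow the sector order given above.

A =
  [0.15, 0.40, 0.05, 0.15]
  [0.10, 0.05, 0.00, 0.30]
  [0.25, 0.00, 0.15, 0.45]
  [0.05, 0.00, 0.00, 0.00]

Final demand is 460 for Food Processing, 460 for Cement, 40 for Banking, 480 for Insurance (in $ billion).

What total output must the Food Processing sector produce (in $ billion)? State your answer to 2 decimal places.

I − A =
  [   0.85    -0.40    -0.05    -0.15]
  [  -0.10     0.95     0.00    -0.30]
  [  -0.25     0.00     0.85    -0.45]
  [  -0.05     0.00     0.00     1.00]
Compute the cofactors C_ij = (−1)^(i+j)·(3×3 minor ij) of I−A; the adjugate is their transpose:
adj(I−A) = Cᵀ =
  [ 0.807500   0.340000   0.047500   0.244500]
  [ 0.097750   0.702500   0.005750   0.228000]
  [ 0.258875   0.109000   0.754375   0.411000]
  [ 0.040375   0.017000   0.002375   0.640500]
det(I−A) = Σ_j (I−A)_1j·C_1j = (0.85)(0.807500) + (-0.40)(0.097750) + (-0.05)(0.258875) + (-0.15)(0.040375) = 0.628275
(I − A)⁻¹ = adj(I−A) / det(I−A) ≈
  [   1.2853     0.5412     0.0756     0.3892]
  [   0.1556     1.1181     0.0092     0.3629]
  [   0.4120     0.1735     1.2007     0.6542]
  [   0.0643     0.0271     0.0038     1.0195]
x = (I − A)⁻¹ d = adj(I−A)·d / det(I−A), with det(I−A) = 0.628275:
  x_F = (0.807500·460 + 0.340000·460 + 0.047500·40 + 0.244500·480) / 0.628275 = 647.11 / 0.628275 ≈ 1029.98
  x_C = (0.097750·460 + 0.702500·460 + 0.005750·40 + 0.228000·480) / 0.628275 = 477.785 / 0.628275 ≈ 760.47
  x_B = (0.258875·460 + 0.109000·460 + 0.754375·40 + 0.411000·480) / 0.628275 = 396.6775 / 0.628275 ≈ 631.38
  x_I = (0.040375·460 + 0.017000·460 + 0.002375·40 + 0.640500·480) / 0.628275 = 333.9275 / 0.628275 ≈ 531.50

x_F = 1029.98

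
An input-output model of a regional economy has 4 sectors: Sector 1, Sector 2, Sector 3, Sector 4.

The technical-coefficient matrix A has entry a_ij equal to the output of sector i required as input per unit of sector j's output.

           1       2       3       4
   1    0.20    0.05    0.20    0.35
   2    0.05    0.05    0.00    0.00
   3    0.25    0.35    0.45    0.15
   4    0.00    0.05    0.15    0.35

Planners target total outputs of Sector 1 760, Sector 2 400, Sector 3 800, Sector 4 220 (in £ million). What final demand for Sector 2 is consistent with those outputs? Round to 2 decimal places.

d_2 = 342.00

I − A =
  [   0.80    -0.05    -0.20    -0.35]
  [  -0.05     0.95     0.00     0.00]
  [  -0.25    -0.35     0.55    -0.15]
  [   0.00    -0.05    -0.15     0.65]
d = (I − A) x:
  d_1 = (+0.80)·760 + (-0.05)·400 + (-0.20)·800 + (-0.35)·220 = 351.00
  d_2 = (-0.05)·760 + (+0.95)·400 + (+0.00)·800 + (+0.00)·220 = 342.00
  d_3 = (-0.25)·760 + (-0.35)·400 + (+0.55)·800 + (-0.15)·220 = 77.00
  d_4 = (+0.00)·760 + (-0.05)·400 + (-0.15)·800 + (+0.65)·220 = 3.00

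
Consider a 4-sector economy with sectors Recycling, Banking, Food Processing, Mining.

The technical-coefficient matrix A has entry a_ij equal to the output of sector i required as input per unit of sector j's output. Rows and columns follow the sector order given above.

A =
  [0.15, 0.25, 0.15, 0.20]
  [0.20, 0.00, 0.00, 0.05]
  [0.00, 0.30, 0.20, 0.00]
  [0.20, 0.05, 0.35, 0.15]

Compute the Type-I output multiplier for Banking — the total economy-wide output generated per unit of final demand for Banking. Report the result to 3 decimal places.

m_B = 2.368

I − A =
  [   0.85    -0.25    -0.15    -0.20]
  [  -0.20     1.00     0.00    -0.05]
  [   0.00    -0.30     0.80     0.00]
  [  -0.20    -0.05    -0.35     0.85]
Compute the cofactors C_ij = (−1)^(i+j)·(3×3 minor ij) of I−A; the adjugate is their transpose:
adj(I−A) = Cᵀ =
  [ 0.672750   0.237250   0.201500   0.172250]
  [ 0.144000   0.546000   0.055875   0.066000]
  [ 0.054000   0.204750   0.633375   0.024750]
  [ 0.189000   0.172250   0.311500   0.631000]
det(I−A) = Σ_j (I−A)_1j·C_1j = (0.85)(0.672750) + (-0.25)(0.144000) + (-0.15)(0.054000) + (-0.20)(0.189000) = 0.4899375
(I − A)⁻¹ = adj(I−A) / det(I−A) ≈
  [   1.3731     0.4842     0.4113     0.3516]
  [   0.2939     1.1144     0.1140     0.1347]
  [   0.1102     0.4179     1.2928     0.0505]
  [   0.3858     0.3516     0.6358     1.2879]
The output multiplier for sector j is the column-j sum of the Leontief inverse (I − A)⁻¹ = adj(I−A) / det(I−A).
Column B of adj(I−A): (0.237250, 0.546000, 0.204750, 0.172250); det(I−A) = 0.4899375.
m_B = (0.237250 + 0.546000 + 0.204750 + 0.172250) / 0.4899375 = 1.16025 / 0.4899375 ≈ 2.368.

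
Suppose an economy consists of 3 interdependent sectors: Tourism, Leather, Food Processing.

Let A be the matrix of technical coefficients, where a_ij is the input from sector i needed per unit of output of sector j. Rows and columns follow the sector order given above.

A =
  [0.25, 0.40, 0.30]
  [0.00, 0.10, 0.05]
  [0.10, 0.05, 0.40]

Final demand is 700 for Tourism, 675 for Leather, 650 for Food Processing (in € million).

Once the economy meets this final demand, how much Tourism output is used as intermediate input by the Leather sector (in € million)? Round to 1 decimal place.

I − A =
  [   0.75    -0.40    -0.30]
  [   0.00     0.90    -0.05]
  [  -0.10    -0.05     0.60]
Cofactors of I−A, C_ij = (−1)^(i+j)·(minor ij) (rows/columns in the sector order above):
  C_11 = (0.90)(0.60) − (-0.05)(-0.05) = 0.5375
  C_12 = −[(0.00)(0.60) − (-0.05)(-0.10)] = 0.0050
  C_13 = (0.00)(-0.05) − (0.90)(-0.10) = 0.0900
  C_21 = −[(-0.40)(0.60) − (-0.30)(-0.05)] = 0.2550
  C_22 = (0.75)(0.60) − (-0.30)(-0.10) = 0.4200
  C_23 = −[(0.75)(-0.05) − (-0.40)(-0.10)] = 0.0775
  C_31 = (-0.40)(-0.05) − (-0.30)(0.90) = 0.2900
  C_32 = −[(0.75)(-0.05) − (-0.30)(0.00)] = 0.0375
  C_33 = (0.75)(0.90) − (-0.40)(0.00) = 0.6750
det(I−A) = Σ_j (I−A)_1j·C_1j = (0.75)(0.5375) + (-0.40)(0.0050) + (-0.30)(0.0900) = 0.374125
adj(I−A) = Cᵀ =
  [ 0.5375   0.2550   0.2900]
  [ 0.0050   0.4200   0.0375]
  [ 0.0900   0.0775   0.6750]
(I − A)⁻¹ = adj(I−A) / det(I−A) ≈
  [   1.4367     0.6816     0.7751]
  [   0.0134     1.1226     0.1002]
  [   0.2406     0.2072     1.8042]
First solve x = (I − A)⁻¹ d = adj(I−A)·d / det(I−A); in particular x_2 = (0.0050·700 + 0.4200·675 + 0.0375·650) / 0.374125 = 311.375 / 0.374125 ≈ 832.275.
Intermediate flow from 1 to 2: z_12 = a_12 · x_2 = 0.40 × 311.375 / 0.374125 = 124.55 / 0.374125 ≈ 332.9.

z_12 = 332.9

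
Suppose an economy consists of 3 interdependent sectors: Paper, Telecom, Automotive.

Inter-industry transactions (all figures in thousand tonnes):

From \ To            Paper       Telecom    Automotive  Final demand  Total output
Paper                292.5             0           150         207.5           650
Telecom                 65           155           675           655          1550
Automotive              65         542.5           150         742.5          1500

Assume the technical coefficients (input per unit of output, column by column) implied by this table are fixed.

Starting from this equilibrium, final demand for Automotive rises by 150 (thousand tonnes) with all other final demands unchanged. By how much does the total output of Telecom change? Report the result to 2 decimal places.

Δx_T = 111.51

Technical coefficients a_ij = z_ij / X_j:
  a_PP = 292.5/650 = 0.45, a_TP = 65/650 = 0.10, a_AP = 65/650 = 0.10
  a_PT = 0/1550 = 0.00, a_TT = 155/1550 = 0.10, a_AT = 542.5/1550 = 0.35
  a_PA = 150/1500 = 0.10, a_TA = 675/1500 = 0.45, a_AA = 150/1500 = 0.10
I − A =
  [   0.55     0.00    -0.10]
  [  -0.10     0.90    -0.45]
  [  -0.10    -0.35     0.90]
Cofactors of I−A, C_ij = (−1)^(i+j)·(minor ij) (rows/columns in the sector order above):
  C_11 = (0.90)(0.90) − (-0.45)(-0.35) = 0.6525
  C_12 = −[(-0.10)(0.90) − (-0.45)(-0.10)] = 0.1350
  C_13 = (-0.10)(-0.35) − (0.90)(-0.10) = 0.1250
  C_21 = −[(0.00)(0.90) − (-0.10)(-0.35)] = 0.0350
  C_22 = (0.55)(0.90) − (-0.10)(-0.10) = 0.4850
  C_23 = −[(0.55)(-0.35) − (0.00)(-0.10)] = 0.1925
  C_31 = (0.00)(-0.45) − (-0.10)(0.90) = 0.0900
  C_32 = −[(0.55)(-0.45) − (-0.10)(-0.10)] = 0.2575
  C_33 = (0.55)(0.90) − (0.00)(-0.10) = 0.4950
det(I−A) = Σ_j (I−A)_1j·C_1j = (0.55)(0.6525) + (0.00)(0.1350) + (-0.10)(0.1250) = 0.346375
adj(I−A) = Cᵀ =
  [ 0.6525   0.0350   0.0900]
  [ 0.1350   0.4850   0.2575]
  [ 0.1250   0.1925   0.4950]
(I − A)⁻¹ = adj(I−A) / det(I−A) ≈
  [   1.8838     0.1010     0.2598]
  [   0.3898     1.4002     0.7434]
  [   0.3609     0.5558     1.4291]
Δx = (I − A)⁻¹ Δd with Δd having +150 in the Automotive component and 0 elsewhere.
So Δx_T = L_TA · (+150), where L_TA = adj(I−A)_TA / det(I−A) = 0.2575 / 0.346375.
Δx_T = 0.2575 × (+150) / 0.346375 = 38.625 / 0.346375 ≈ 111.51.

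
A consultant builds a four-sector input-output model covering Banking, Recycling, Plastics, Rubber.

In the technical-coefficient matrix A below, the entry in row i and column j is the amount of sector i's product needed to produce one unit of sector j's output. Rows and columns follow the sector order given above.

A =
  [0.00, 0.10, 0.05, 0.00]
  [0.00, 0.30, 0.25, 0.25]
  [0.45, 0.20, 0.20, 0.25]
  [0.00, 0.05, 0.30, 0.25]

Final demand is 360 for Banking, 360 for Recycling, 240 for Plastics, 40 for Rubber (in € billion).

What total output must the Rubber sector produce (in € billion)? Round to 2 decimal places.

I − A =
  [   1.00    -0.10    -0.05     0.00]
  [   0.00     0.70    -0.25    -0.25]
  [  -0.45    -0.20     0.80    -0.25]
  [   0.00    -0.05    -0.30     0.75]
Compute the cofactors C_ij = (−1)^(i+j)·(3×3 minor ij) of I−A; the adjugate is their transpose:
adj(I−A) = Cᵀ =
  [ 0.301875   0.060625   0.051875   0.037500]
  [ 0.118125   0.508125   0.262500   0.256875]
  [ 0.230625   0.196250   0.512500   0.236250]
  [ 0.100125   0.112375   0.222500   0.483000]
det(I−A) = Σ_j (I−A)_1j·C_1j = (1.00)(0.301875) + (-0.10)(0.118125) + (-0.05)(0.230625) + (0.00)(0.100125) = 0.27853125
(I − A)⁻¹ = adj(I−A) / det(I−A) ≈
  [   1.0838     0.2177     0.1862     0.1346]
  [   0.4241     1.8243     0.9424     0.9222]
  [   0.8280     0.7046     1.8400     0.8482]
  [   0.3595     0.4035     0.7988     1.7341]
x = (I − A)⁻¹ d = adj(I−A)·d / det(I−A), with det(I−A) = 0.27853125:
  x_1 = (0.301875·360 + 0.060625·360 + 0.051875·240 + 0.037500·40) / 0.27853125 = 144.45 / 0.27853125 ≈ 518.61
  x_2 = (0.118125·360 + 0.508125·360 + 0.262500·240 + 0.256875·40) / 0.27853125 = 298.725 / 0.27853125 ≈ 1072.50
  x_3 = (0.230625·360 + 0.196250·360 + 0.512500·240 + 0.236250·40) / 0.27853125 = 286.125 / 0.27853125 ≈ 1027.26
  x_4 = (0.100125·360 + 0.112375·360 + 0.222500·240 + 0.483000·40) / 0.27853125 = 149.22 / 0.27853125 ≈ 535.74

x_4 = 535.74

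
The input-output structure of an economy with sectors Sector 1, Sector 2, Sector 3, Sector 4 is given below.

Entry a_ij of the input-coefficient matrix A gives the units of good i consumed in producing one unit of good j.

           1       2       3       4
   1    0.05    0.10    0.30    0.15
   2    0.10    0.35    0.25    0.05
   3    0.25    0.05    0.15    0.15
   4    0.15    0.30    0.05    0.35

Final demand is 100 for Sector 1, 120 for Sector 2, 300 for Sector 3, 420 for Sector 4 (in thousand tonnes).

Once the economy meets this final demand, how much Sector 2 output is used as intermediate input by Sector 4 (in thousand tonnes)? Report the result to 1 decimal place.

I − A =
  [   0.95    -0.10    -0.30    -0.15]
  [  -0.10     0.65    -0.25    -0.05]
  [  -0.25    -0.05     0.85    -0.15]
  [  -0.15    -0.30    -0.05     0.65]
Compute the cofactors C_ij = (−1)^(i+j)·(3×3 minor ij) of I−A; the adjugate is their transpose:
adj(I−A) = Cᵀ =
  [ 0.322000   0.116375   0.154875   0.119000]
  [ 0.107750   0.441250   0.173625   0.098875]
  [ 0.124625   0.102250   0.360750   0.119875]
  [ 0.133625   0.238375   0.143625   0.448000]
det(I−A) = Σ_j (I−A)_1j·C_1j = (0.95)(0.322000) + (-0.10)(0.107750) + (-0.30)(0.124625) + (-0.15)(0.133625) = 0.23769375
(I − A)⁻¹ = adj(I−A) / det(I−A) ≈
  [   1.3547     0.4896     0.6516     0.5006]
  [   0.4533     1.8564     0.7305     0.4160]
  [   0.5243     0.4302     1.5177     0.5043]
  [   0.5622     1.0029     0.6042     1.8848]
First solve x = (I − A)⁻¹ d = adj(I−A)·d / det(I−A); in particular x_4 = (0.133625·100 + 0.238375·120 + 0.143625·300 + 0.448000·420) / 0.23769375 = 273.215 / 0.23769375 ≈ 1149.441.
Intermediate flow from 2 to 4: z_24 = a_24 · x_4 = 0.05 × 273.215 / 0.23769375 = 13.66075 / 0.23769375 ≈ 57.5.

z_24 = 57.5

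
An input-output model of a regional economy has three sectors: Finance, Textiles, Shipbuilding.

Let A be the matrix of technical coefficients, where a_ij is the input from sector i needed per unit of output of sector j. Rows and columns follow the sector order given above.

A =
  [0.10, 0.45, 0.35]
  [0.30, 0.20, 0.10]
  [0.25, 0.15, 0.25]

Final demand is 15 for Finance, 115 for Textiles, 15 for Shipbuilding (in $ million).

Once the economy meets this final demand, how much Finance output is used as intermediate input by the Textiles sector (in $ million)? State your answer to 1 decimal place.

z_12 = 101.8

I − A =
  [   0.90    -0.45    -0.35]
  [  -0.30     0.80    -0.10]
  [  -0.25    -0.15     0.75]
Cofactors of I−A, C_ij = (−1)^(i+j)·(minor ij) (rows/columns in the sector order above):
  C_11 = (0.80)(0.75) − (-0.10)(-0.15) = 0.5850
  C_12 = −[(-0.30)(0.75) − (-0.10)(-0.25)] = 0.2500
  C_13 = (-0.30)(-0.15) − (0.80)(-0.25) = 0.2450
  C_21 = −[(-0.45)(0.75) − (-0.35)(-0.15)] = 0.3900
  C_22 = (0.90)(0.75) − (-0.35)(-0.25) = 0.5875
  C_23 = −[(0.90)(-0.15) − (-0.45)(-0.25)] = 0.2475
  C_31 = (-0.45)(-0.10) − (-0.35)(0.80) = 0.3250
  C_32 = −[(0.90)(-0.10) − (-0.35)(-0.30)] = 0.1950
  C_33 = (0.90)(0.80) − (-0.45)(-0.30) = 0.5850
det(I−A) = Σ_j (I−A)_1j·C_1j = (0.90)(0.5850) + (-0.45)(0.2500) + (-0.35)(0.2450) = 0.32825
adj(I−A) = Cᵀ =
  [ 0.5850   0.3900   0.3250]
  [ 0.2500   0.5875   0.1950]
  [ 0.2450   0.2475   0.5850]
(I − A)⁻¹ = adj(I−A) / det(I−A) ≈
  [   1.7822     1.1881     0.9901]
  [   0.7616     1.7898     0.5941]
  [   0.7464     0.7540     1.7822]
First solve x = (I − A)⁻¹ d = adj(I−A)·d / det(I−A); in particular x_2 = (0.2500·15 + 0.5875·115 + 0.1950·15) / 0.32825 = 74.2375 / 0.32825 ≈ 226.161.
Intermediate flow from 1 to 2: z_12 = a_12 · x_2 = 0.45 × 74.2375 / 0.32825 = 33.406875 / 0.32825 ≈ 101.8.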